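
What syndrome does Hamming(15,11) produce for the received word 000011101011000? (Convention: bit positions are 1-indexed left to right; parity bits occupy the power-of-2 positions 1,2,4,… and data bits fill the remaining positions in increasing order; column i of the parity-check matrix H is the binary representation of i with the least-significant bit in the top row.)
Syndrome s = H · r^T (mod 2), r = 000011101011000:
  s[0] = (101010101010101)·(000011101011000) mod 2 = 0+0+0+0+1+0+1+0+1+0+1+0+0+0+0 mod 2 = 0
  s[1] = (011001100110011)·(000011101011000) mod 2 = 0+0+0+0+0+1+1+0+0+0+1+0+0+0+0 mod 2 = 1
  s[2] = (000111100001111)·(000011101011000) mod 2 = 0+0+0+0+1+1+1+0+0+0+0+1+0+0+0 mod 2 = 0
  s[3] = (000000011111111)·(000011101011000) mod 2 = 0+0+0+0+0+0+0+0+1+0+1+1+0+0+0 mod 2 = 1
Syndrome = 0101
Non-zero syndrome: error at position 10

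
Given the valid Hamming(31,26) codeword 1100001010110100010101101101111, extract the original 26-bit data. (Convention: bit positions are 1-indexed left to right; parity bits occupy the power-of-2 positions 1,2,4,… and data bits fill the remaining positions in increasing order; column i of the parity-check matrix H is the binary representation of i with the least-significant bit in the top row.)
Parity bits occupy power-of-2 positions; data bits are at positions {3,5,6,7,9,10,11,12,13,14,15,17,18,19,20,21,22,23,24,25,26,27,28,29,30,31} (1-indexed).
Extract: c[3]=0 c[5]=0 c[6]=0 c[7]=1 c[9]=1 c[10]=0 c[11]=1 c[12]=1 c[13]=0 c[14]=1 c[15]=0 c[17]=0 c[18]=1 c[19]=0 c[20]=1 c[21]=0 c[22]=1 c[23]=1 c[24]=0 c[25]=1 c[26]=1 c[27]=0 c[28]=1 c[29]=1 c[30]=1 c[31]=1
Data = 00011011010010101101101111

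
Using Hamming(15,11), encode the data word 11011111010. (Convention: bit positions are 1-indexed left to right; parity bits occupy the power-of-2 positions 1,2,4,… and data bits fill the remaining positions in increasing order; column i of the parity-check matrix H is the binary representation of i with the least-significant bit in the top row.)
Codeword c = d · G (mod 2), d = 11011111010:
  c[0] = d·G[:,0] = (11011111010)·(11011010101) mod 2 = 1+1+0+1+1+0+1+0+0+0+0 mod 2 = 1
  c[1] = d·G[:,1] = (11011111010)·(10110110011) mod 2 = 1+0+0+1+0+1+1+0+0+1+0 mod 2 = 1
  c[2] = d·G[:,2] = (11011111010)·(10000000000) mod 2 = 1+0+0+0+0+0+0+0+0+0+0 mod 2 = 1
  c[3] = d·G[:,3] = (11011111010)·(01110001111) mod 2 = 0+1+0+1+0+0+0+1+0+1+0 mod 2 = 0
  c[4] = d·G[:,4] = (11011111010)·(01000000000) mod 2 = 0+1+0+0+0+0+0+0+0+0+0 mod 2 = 1
  c[5] = d·G[:,5] = (11011111010)·(00100000000) mod 2 = 0+0+0+0+0+0+0+0+0+0+0 mod 2 = 0
  c[6] = d·G[:,6] = (11011111010)·(00010000000) mod 2 = 0+0+0+1+0+0+0+0+0+0+0 mod 2 = 1
  c[7] = d·G[:,7] = (11011111010)·(00001111111) mod 2 = 0+0+0+0+1+1+1+1+0+1+0 mod 2 = 1
  c[8] = d·G[:,8] = (11011111010)·(00001000000) mod 2 = 0+0+0+0+1+0+0+0+0+0+0 mod 2 = 1
  c[9] = d·G[:,9] = (11011111010)·(00000100000) mod 2 = 0+0+0+0+0+1+0+0+0+0+0 mod 2 = 1
  c[10] = d·G[:,10] = (11011111010)·(00000010000) mod 2 = 0+0+0+0+0+0+1+0+0+0+0 mod 2 = 1
  c[11] = d·G[:,11] = (11011111010)·(00000001000) mod 2 = 0+0+0+0+0+0+0+1+0+0+0 mod 2 = 1
  c[12] = d·G[:,12] = (11011111010)·(00000000100) mod 2 = 0+0+0+0+0+0+0+0+0+0+0 mod 2 = 0
  c[13] = d·G[:,13] = (11011111010)·(00000000010) mod 2 = 0+0+0+0+0+0+0+0+0+1+0 mod 2 = 1
  c[14] = d·G[:,14] = (11011111010)·(00000000001) mod 2 = 0+0+0+0+0+0+0+0+0+0+0 mod 2 = 0
Codeword = 111010111111010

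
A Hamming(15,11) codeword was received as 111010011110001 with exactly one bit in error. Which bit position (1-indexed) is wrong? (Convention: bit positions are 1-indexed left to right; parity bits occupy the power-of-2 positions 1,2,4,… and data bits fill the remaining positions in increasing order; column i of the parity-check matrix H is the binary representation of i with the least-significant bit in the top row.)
Syndrome s = H · r^T (mod 2), r = 111010011110001:
  s[0] = (101010101010101)·(111010011110001) mod 2 = 1+0+1+0+1+0+0+0+1+0+1+0+0+0+1 mod 2 = 0
  s[1] = (011001100110011)·(111010011110001) mod 2 = 0+1+1+0+0+0+0+0+0+1+1+0+0+0+1 mod 2 = 1
  s[2] = (000111100001111)·(111010011110001) mod 2 = 0+0+0+0+1+0+0+0+0+0+0+0+0+0+1 mod 2 = 0
  s[3] = (000000011111111)·(111010011110001) mod 2 = 0+0+0+0+0+0+0+1+1+1+1+0+0+0+1 mod 2 = 1
Syndrome = 0101
Column i of H is the binary representation of i, so the syndrome is the binary index of the flipped bit.
Read s = 0101 with s[0] as LSB: 0·2^0 + 1·2^1 + 0·2^2 + 1·2^3 = 10.
Error is at bit position 10.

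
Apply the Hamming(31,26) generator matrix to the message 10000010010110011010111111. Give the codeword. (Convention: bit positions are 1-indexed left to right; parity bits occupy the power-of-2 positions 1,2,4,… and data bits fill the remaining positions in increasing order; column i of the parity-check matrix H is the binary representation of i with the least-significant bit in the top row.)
Codeword c = d · G (mod 2), d = 10000010010110011010111111:
  c[0] = d·G[:,0] = (10000010010110011010111111)·(11011010101101010101010101) mod 2 = 1+0+0+0+0+0+1+0+0+0+0+1+0+0+0+1+0+0+0+0+0+1+0+1+0+1 mod 2 = 1
  c[1] = d·G[:,1] = (10000010010110011010111111)·(10110110011011001100110011) mod 2 = 1+0+0+0+0+0+1+0+0+1+0+0+1+0+0+0+1+0+0+0+1+1+0+0+1+1 mod 2 = 1
  c[2] = d·G[:,2] = (10000010010110011010111111)·(10000000000000000000000000) mod 2 = 1+0+0+0+0+0+0+0+0+0+0+0+0+0+0+0+0+0+0+0+0+0+0+0+0+0 mod 2 = 1
  c[3] = d·G[:,3] = (10000010010110011010111111)·(01110001111000111100001111) mod 2 = 0+0+0+0+0+0+0+0+0+1+0+0+0+0+0+1+1+0+0+0+0+0+1+1+1+1 mod 2 = 1
  c[4] = d·G[:,4] = (10000010010110011010111111)·(01000000000000000000000000) mod 2 = 0+0+0+0+0+0+0+0+0+0+0+0+0+0+0+0+0+0+0+0+0+0+0+0+0+0 mod 2 = 0
  c[5] = d·G[:,5] = (10000010010110011010111111)·(00100000000000000000000000) mod 2 = 0+0+0+0+0+0+0+0+0+0+0+0+0+0+0+0+0+0+0+0+0+0+0+0+0+0 mod 2 = 0
  c[6] = d·G[:,6] = (10000010010110011010111111)·(00010000000000000000000000) mod 2 = 0+0+0+0+0+0+0+0+0+0+0+0+0+0+0+0+0+0+0+0+0+0+0+0+0+0 mod 2 = 0
  c[7] = d·G[:,7] = (10000010010110011010111111)·(00001111111000000011111111) mod 2 = 0+0+0+0+0+0+1+0+0+1+0+0+0+0+0+0+0+0+1+0+1+1+1+1+1+1 mod 2 = 1
  c[8] = d·G[:,8] = (10000010010110011010111111)·(00001000000000000000000000) mod 2 = 0+0+0+0+0+0+0+0+0+0+0+0+0+0+0+0+0+0+0+0+0+0+0+0+0+0 mod 2 = 0
  c[9] = d·G[:,9] = (10000010010110011010111111)·(00000100000000000000000000) mod 2 = 0+0+0+0+0+0+0+0+0+0+0+0+0+0+0+0+0+0+0+0+0+0+0+0+0+0 mod 2 = 0
  c[10] = d·G[:,10] = (10000010010110011010111111)·(00000010000000000000000000) mod 2 = 0+0+0+0+0+0+1+0+0+0+0+0+0+0+0+0+0+0+0+0+0+0+0+0+0+0 mod 2 = 1
  c[11] = d·G[:,11] = (10000010010110011010111111)·(00000001000000000000000000) mod 2 = 0+0+0+0+0+0+0+0+0+0+0+0+0+0+0+0+0+0+0+0+0+0+0+0+0+0 mod 2 = 0
  c[12] = d·G[:,12] = (10000010010110011010111111)·(00000000100000000000000000) mod 2 = 0+0+0+0+0+0+0+0+0+0+0+0+0+0+0+0+0+0+0+0+0+0+0+0+0+0 mod 2 = 0
  c[13] = d·G[:,13] = (10000010010110011010111111)·(00000000010000000000000000) mod 2 = 0+0+0+0+0+0+0+0+0+1+0+0+0+0+0+0+0+0+0+0+0+0+0+0+0+0 mod 2 = 1
  c[14] = d·G[:,14] = (10000010010110011010111111)·(00000000001000000000000000) mod 2 = 0+0+0+0+0+0+0+0+0+0+0+0+0+0+0+0+0+0+0+0+0+0+0+0+0+0 mod 2 = 0
  c[15] = d·G[:,15] = (10000010010110011010111111)·(00000000000111111111111111) mod 2 = 0+0+0+0+0+0+0+0+0+0+0+1+1+0+0+1+1+0+1+0+1+1+1+1+1+1 mod 2 = 1
  c[16] = d·G[:,16] = (10000010010110011010111111)·(00000000000100000000000000) mod 2 = 0+0+0+0+0+0+0+0+0+0+0+1+0+0+0+0+0+0+0+0+0+0+0+0+0+0 mod 2 = 1
  c[17] = d·G[:,17] = (10000010010110011010111111)·(00000000000010000000000000) mod 2 = 0+0+0+0+0+0+0+0+0+0+0+0+1+0+0+0+0+0+0+0+0+0+0+0+0+0 mod 2 = 1
  c[18] = d·G[:,18] = (10000010010110011010111111)·(00000000000001000000000000) mod 2 = 0+0+0+0+0+0+0+0+0+0+0+0+0+0+0+0+0+0+0+0+0+0+0+0+0+0 mod 2 = 0
  c[19] = d·G[:,19] = (10000010010110011010111111)·(00000000000000100000000000) mod 2 = 0+0+0+0+0+0+0+0+0+0+0+0+0+0+0+0+0+0+0+0+0+0+0+0+0+0 mod 2 = 0
  c[20] = d·G[:,20] = (10000010010110011010111111)·(00000000000000010000000000) mod 2 = 0+0+0+0+0+0+0+0+0+0+0+0+0+0+0+1+0+0+0+0+0+0+0+0+0+0 mod 2 = 1
  c[21] = d·G[:,21] = (10000010010110011010111111)·(00000000000000001000000000) mod 2 = 0+0+0+0+0+0+0+0+0+0+0+0+0+0+0+0+1+0+0+0+0+0+0+0+0+0 mod 2 = 1
  c[22] = d·G[:,22] = (10000010010110011010111111)·(00000000000000000100000000) mod 2 = 0+0+0+0+0+0+0+0+0+0+0+0+0+0+0+0+0+0+0+0+0+0+0+0+0+0 mod 2 = 0
  c[23] = d·G[:,23] = (10000010010110011010111111)·(00000000000000000010000000) mod 2 = 0+0+0+0+0+0+0+0+0+0+0+0+0+0+0+0+0+0+1+0+0+0+0+0+0+0 mod 2 = 1
  c[24] = d·G[:,24] = (10000010010110011010111111)·(00000000000000000001000000) mod 2 = 0+0+0+0+0+0+0+0+0+0+0+0+0+0+0+0+0+0+0+0+0+0+0+0+0+0 mod 2 = 0
  c[25] = d·G[:,25] = (10000010010110011010111111)·(00000000000000000000100000) mod 2 = 0+0+0+0+0+0+0+0+0+0+0+0+0+0+0+0+0+0+0+0+1+0+0+0+0+0 mod 2 = 1
  c[26] = d·G[:,26] = (10000010010110011010111111)·(00000000000000000000010000) mod 2 = 0+0+0+0+0+0+0+0+0+0+0+0+0+0+0+0+0+0+0+0+0+1+0+0+0+0 mod 2 = 1
  c[27] = d·G[:,27] = (10000010010110011010111111)·(00000000000000000000001000) mod 2 = 0+0+0+0+0+0+0+0+0+0+0+0+0+0+0+0+0+0+0+0+0+0+1+0+0+0 mod 2 = 1
  c[28] = d·G[:,28] = (10000010010110011010111111)·(00000000000000000000000100) mod 2 = 0+0+0+0+0+0+0+0+0+0+0+0+0+0+0+0+0+0+0+0+0+0+0+1+0+0 mod 2 = 1
  c[29] = d·G[:,29] = (10000010010110011010111111)·(00000000000000000000000010) mod 2 = 0+0+0+0+0+0+0+0+0+0+0+0+0+0+0+0+0+0+0+0+0+0+0+0+1+0 mod 2 = 1
  c[30] = d·G[:,30] = (10000010010110011010111111)·(00000000000000000000000001) mod 2 = 0+0+0+0+0+0+0+0+0+0+0+0+0+0+0+0+0+0+0+0+0+0+0+0+0+1 mod 2 = 1
Codeword = 1111000100100101110011010111111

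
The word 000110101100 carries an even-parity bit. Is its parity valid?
Sum of all bits: 0+0+0+1+1+0+1+0+1+1+0+0 = 5; 5 mod 2 = 1. Result is 1 → parity error detected.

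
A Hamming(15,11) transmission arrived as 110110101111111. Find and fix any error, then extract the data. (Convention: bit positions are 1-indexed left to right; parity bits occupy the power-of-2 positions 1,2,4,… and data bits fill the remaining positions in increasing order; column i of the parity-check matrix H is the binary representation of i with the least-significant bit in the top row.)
Syndrome s = H · r^T (mod 2), r = 110110101111111:
  s[0] = (101010101010101)·(110110101111111) mod 2 = 1+0+0+0+1+0+1+0+1+0+1+0+1+0+1 mod 2 = 1
  s[1] = (011001100110011)·(110110101111111) mod 2 = 0+1+0+0+0+0+1+0+0+1+1+0+0+1+1 mod 2 = 0
  s[2] = (000111100001111)·(110110101111111) mod 2 = 0+0+0+1+1+0+1+0+0+0+0+1+1+1+1 mod 2 = 1
  s[3] = (000000011111111)·(110110101111111) mod 2 = 0+0+0+0+0+0+0+0+1+1+1+1+1+1+1 mod 2 = 1
Syndrome = 1011
Column 13 of H equals this syndrome → error at bit 13 (1-indexed).
Flip bit 13: 110110101111111 → 110110101111011
Extract data bits at positions {3,5,6,7,9,10,11,12,13,14,15}: 01011111011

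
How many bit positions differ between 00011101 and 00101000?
XOR = 00110101, count of 1s = 4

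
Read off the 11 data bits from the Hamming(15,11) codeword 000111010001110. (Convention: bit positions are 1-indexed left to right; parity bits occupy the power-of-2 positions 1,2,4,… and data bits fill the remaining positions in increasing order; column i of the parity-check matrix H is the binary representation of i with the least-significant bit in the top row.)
Parity bits occupy power-of-2 positions; data bits are at positions {3,5,6,7,9,10,11,12,13,14,15} (1-indexed).
Extract: c[3]=0 c[5]=1 c[6]=1 c[7]=0 c[9]=0 c[10]=0 c[11]=0 c[12]=1 c[13]=1 c[14]=1 c[15]=0
Data = 01100001110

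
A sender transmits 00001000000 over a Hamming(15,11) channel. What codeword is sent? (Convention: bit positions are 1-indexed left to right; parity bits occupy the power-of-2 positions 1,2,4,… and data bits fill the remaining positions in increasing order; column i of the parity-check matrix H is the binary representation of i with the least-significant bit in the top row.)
Codeword c = d · G (mod 2), d = 00001000000:
  c[0] = d·G[:,0] = (00001000000)·(11011010101) mod 2 = 0+0+0+0+1+0+0+0+0+0+0 mod 2 = 1
  c[1] = d·G[:,1] = (00001000000)·(10110110011) mod 2 = 0+0+0+0+0+0+0+0+0+0+0 mod 2 = 0
  c[2] = d·G[:,2] = (00001000000)·(10000000000) mod 2 = 0+0+0+0+0+0+0+0+0+0+0 mod 2 = 0
  c[3] = d·G[:,3] = (00001000000)·(01110001111) mod 2 = 0+0+0+0+0+0+0+0+0+0+0 mod 2 = 0
  c[4] = d·G[:,4] = (00001000000)·(01000000000) mod 2 = 0+0+0+0+0+0+0+0+0+0+0 mod 2 = 0
  c[5] = d·G[:,5] = (00001000000)·(00100000000) mod 2 = 0+0+0+0+0+0+0+0+0+0+0 mod 2 = 0
  c[6] = d·G[:,6] = (00001000000)·(00010000000) mod 2 = 0+0+0+0+0+0+0+0+0+0+0 mod 2 = 0
  c[7] = d·G[:,7] = (00001000000)·(00001111111) mod 2 = 0+0+0+0+1+0+0+0+0+0+0 mod 2 = 1
  c[8] = d·G[:,8] = (00001000000)·(00001000000) mod 2 = 0+0+0+0+1+0+0+0+0+0+0 mod 2 = 1
  c[9] = d·G[:,9] = (00001000000)·(00000100000) mod 2 = 0+0+0+0+0+0+0+0+0+0+0 mod 2 = 0
  c[10] = d·G[:,10] = (00001000000)·(00000010000) mod 2 = 0+0+0+0+0+0+0+0+0+0+0 mod 2 = 0
  c[11] = d·G[:,11] = (00001000000)·(00000001000) mod 2 = 0+0+0+0+0+0+0+0+0+0+0 mod 2 = 0
  c[12] = d·G[:,12] = (00001000000)·(00000000100) mod 2 = 0+0+0+0+0+0+0+0+0+0+0 mod 2 = 0
  c[13] = d·G[:,13] = (00001000000)·(00000000010) mod 2 = 0+0+0+0+0+0+0+0+0+0+0 mod 2 = 0
  c[14] = d·G[:,14] = (00001000000)·(00000000001) mod 2 = 0+0+0+0+0+0+0+0+0+0+0 mod 2 = 0
Codeword = 100000011000000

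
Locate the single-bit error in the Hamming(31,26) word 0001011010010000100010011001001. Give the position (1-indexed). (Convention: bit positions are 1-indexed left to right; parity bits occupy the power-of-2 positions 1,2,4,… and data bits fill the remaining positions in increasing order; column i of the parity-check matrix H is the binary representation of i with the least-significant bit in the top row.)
Syndrome s = H · r^T (mod 2), r = 0001011010010000100010011001001:
  s[0] = (1010101010101010101010101010101)·(0001011010010000100010011001001) mod 2 = 0+0+0+0+0+0+1+0+1+0+0+0+0+0+0+0+1+0+0+0+1+0+0+0+1+0+0+0+0+0+1 mod 2 = 0
  s[1] = (0110011001100110011001100110011)·(0001011010010000100010011001001) mod 2 = 0+0+0+0+0+1+1+0+0+0+0+0+0+0+0+0+0+0+0+0+0+0+0+0+0+0+0+0+0+0+1 mod 2 = 1
  s[2] = (0001111000011110000111100001111)·(0001011010010000100010011001001) mod 2 = 0+0+0+1+0+1+1+0+0+0+0+1+0+0+0+0+0+0+0+0+1+0+0+0+0+0+0+1+0+0+1 mod 2 = 1
  s[3] = (0000000111111110000000011111111)·(0001011010010000100010011001001) mod 2 = 0+0+0+0+0+0+0+0+1+0+0+1+0+0+0+0+0+0+0+0+0+0+0+1+1+0+0+1+0+0+1 mod 2 = 0
  s[4] = (0000000000000001111111111111111)·(0001011010010000100010011001001) mod 2 = 0+0+0+0+0+0+0+0+0+0+0+0+0+0+0+0+1+0+0+0+1+0+0+1+1+0+0+1+0+0+1 mod 2 = 0
Syndrome = 01100
Column i of H is the binary representation of i, so the syndrome is the binary index of the flipped bit.
Read s = 01100 with s[0] as LSB: 0·2^0 + 1·2^1 + 1·2^2 + 0·2^3 + 0·2^4 = 6.
Error is at bit position 6.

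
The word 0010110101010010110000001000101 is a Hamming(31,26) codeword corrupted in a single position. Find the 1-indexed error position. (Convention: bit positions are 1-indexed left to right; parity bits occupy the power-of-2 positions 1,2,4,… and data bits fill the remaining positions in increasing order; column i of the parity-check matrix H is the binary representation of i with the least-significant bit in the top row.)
Syndrome s = H · r^T (mod 2), r = 0010110101010010110000001000101:
  s[0] = (1010101010101010101010101010101)·(0010110101010010110000001000101) mod 2 = 0+0+1+0+1+0+0+0+0+0+0+0+0+0+1+0+1+0+0+0+0+0+0+0+1+0+0+0+1+0+1 mod 2 = 1
  s[1] = (0110011001100110011001100110011)·(0010110101010010110000001000101) mod 2 = 0+0+1+0+0+1+0+0+0+1+0+0+0+0+1+0+0+1+0+0+0+0+0+0+0+0+0+0+0+0+1 mod 2 = 0
  s[2] = (0001111000011110000111100001111)·(0010110101010010110000001000101) mod 2 = 0+0+0+0+1+1+0+0+0+0+0+1+0+0+1+0+0+0+0+0+0+0+0+0+0+0+0+0+1+0+1 mod 2 = 0
  s[3] = (0000000111111110000000011111111)·(0010110101010010110000001000101) mod 2 = 0+0+0+0+0+0+0+1+0+1+0+1+0+0+1+0+0+0+0+0+0+0+0+0+1+0+0+0+1+0+1 mod 2 = 1
  s[4] = (0000000000000001111111111111111)·(0010110101010010110000001000101) mod 2 = 0+0+0+0+0+0+0+0+0+0+0+0+0+0+0+0+1+1+0+0+0+0+0+0+1+0+0+0+1+0+1 mod 2 = 1
Syndrome = 10011
Column i of H is the binary representation of i, so the syndrome is the binary index of the flipped bit.
Read s = 10011 with s[0] as LSB: 1·2^0 + 0·2^1 + 0·2^2 + 1·2^3 + 1·2^4 = 25.
Error is at bit position 25.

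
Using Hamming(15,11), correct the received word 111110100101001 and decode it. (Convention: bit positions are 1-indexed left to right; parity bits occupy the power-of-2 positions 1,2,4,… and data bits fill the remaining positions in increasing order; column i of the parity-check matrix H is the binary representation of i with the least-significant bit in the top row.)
Syndrome s = H · r^T (mod 2), r = 111110100101001:
  s[0] = (101010101010101)·(111110100101001) mod 2 = 1+0+1+0+1+0+1+0+0+0+0+0+0+0+1 mod 2 = 1
  s[1] = (011001100110011)·(111110100101001) mod 2 = 0+1+1+0+0+0+1+0+0+1+0+0+0+0+1 mod 2 = 1
  s[2] = (000111100001111)·(111110100101001) mod 2 = 0+0+0+1+1+0+1+0+0+0+0+1+0+0+1 mod 2 = 1
  s[3] = (000000011111111)·(111110100101001) mod 2 = 0+0+0+0+0+0+0+0+0+1+0+1+0+0+1 mod 2 = 1
Syndrome = 1111
Column 15 of H equals this syndrome → error at bit 15 (1-indexed).
Flip bit 15: 111110100101001 → 111110100101000
Extract data bits at positions {3,5,6,7,9,10,11,12,13,14,15}: 11010101000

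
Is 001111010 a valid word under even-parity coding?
Sum of all bits: 0+0+1+1+1+1+0+1+0 = 5; 5 mod 2 = 1. Result is 1 → parity error detected.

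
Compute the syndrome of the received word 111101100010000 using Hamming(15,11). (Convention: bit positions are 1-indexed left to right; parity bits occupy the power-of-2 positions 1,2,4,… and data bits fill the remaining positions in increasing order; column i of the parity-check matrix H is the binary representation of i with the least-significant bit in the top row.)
Syndrome s = H · r^T (mod 2), r = 111101100010000:
  s[0] = (101010101010101)·(111101100010000) mod 2 = 1+0+1+0+0+0+1+0+0+0+1+0+0+0+0 mod 2 = 0
  s[1] = (011001100110011)·(111101100010000) mod 2 = 0+1+1+0+0+1+1+0+0+0+1+0+0+0+0 mod 2 = 1
  s[2] = (000111100001111)·(111101100010000) mod 2 = 0+0+0+1+0+1+1+0+0+0+0+0+0+0+0 mod 2 = 1
  s[3] = (000000011111111)·(111101100010000) mod 2 = 0+0+0+0+0+0+0+0+0+0+1+0+0+0+0 mod 2 = 1
Syndrome = 0111
Non-zero syndrome: error at position 14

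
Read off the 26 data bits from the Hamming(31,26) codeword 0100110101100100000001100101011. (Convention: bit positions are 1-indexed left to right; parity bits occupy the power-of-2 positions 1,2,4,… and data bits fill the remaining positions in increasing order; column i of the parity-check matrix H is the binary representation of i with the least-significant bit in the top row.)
Parity bits occupy power-of-2 positions; data bits are at positions {3,5,6,7,9,10,11,12,13,14,15,17,18,19,20,21,22,23,24,25,26,27,28,29,30,31} (1-indexed).
Extract: c[3]=0 c[5]=1 c[6]=1 c[7]=0 c[9]=0 c[10]=1 c[11]=1 c[12]=0 c[13]=0 c[14]=1 c[15]=0 c[17]=0 c[18]=0 c[19]=0 c[20]=0 c[21]=0 c[22]=1 c[23]=1 c[24]=0 c[25]=0 c[26]=1 c[27]=0 c[28]=1 c[29]=0 c[30]=1 c[31]=1
Data = 01100110010000001100101011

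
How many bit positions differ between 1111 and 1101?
XOR = 0010, count of 1s = 1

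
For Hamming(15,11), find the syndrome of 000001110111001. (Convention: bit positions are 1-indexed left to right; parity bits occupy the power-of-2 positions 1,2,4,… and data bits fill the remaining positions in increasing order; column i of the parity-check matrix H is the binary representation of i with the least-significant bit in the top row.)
Syndrome s = H · r^T (mod 2), r = 000001110111001:
  s[0] = (101010101010101)·(000001110111001) mod 2 = 0+0+0+0+0+0+1+0+0+0+1+0+0+0+1 mod 2 = 1
  s[1] = (011001100110011)·(000001110111001) mod 2 = 0+0+0+0+0+1+1+0+0+1+1+0+0+0+1 mod 2 = 1
  s[2] = (000111100001111)·(000001110111001) mod 2 = 0+0+0+0+0+1+1+0+0+0+0+1+0+0+1 mod 2 = 0
  s[3] = (000000011111111)·(000001110111001) mod 2 = 0+0+0+0+0+0+0+1+0+1+1+1+0+0+1 mod 2 = 1
Syndrome = 1101
Non-zero syndrome: error at position 11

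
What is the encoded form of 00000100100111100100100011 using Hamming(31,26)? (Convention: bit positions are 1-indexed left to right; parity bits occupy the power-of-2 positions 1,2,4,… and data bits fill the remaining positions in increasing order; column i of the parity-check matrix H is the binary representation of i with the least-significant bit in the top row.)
Codeword c = d · G (mod 2), d = 00000100100111100100100011:
  c[0] = d·G[:,0] = (00000100100111100100100011)·(11011010101101010101010101) mod 2 = 0+0+0+0+0+0+0+0+1+0+0+1+0+1+0+0+0+1+0+0+0+0+0+0+0+1 mod 2 = 1
  c[1] = d·G[:,1] = (00000100100111100100100011)·(10110110011011001100110011) mod 2 = 0+0+0+0+0+1+0+0+0+0+0+0+1+1+0+0+0+1+0+0+1+0+0+0+1+1 mod 2 = 1
  c[2] = d·G[:,2] = (00000100100111100100100011)·(10000000000000000000000000) mod 2 = 0+0+0+0+0+0+0+0+0+0+0+0+0+0+0+0+0+0+0+0+0+0+0+0+0+0 mod 2 = 0
  c[3] = d·G[:,3] = (00000100100111100100100011)·(01110001111000111100001111) mod 2 = 0+0+0+0+0+0+0+0+1+0+0+0+0+0+1+0+0+1+0+0+0+0+0+0+1+1 mod 2 = 1
  c[4] = d·G[:,4] = (00000100100111100100100011)·(01000000000000000000000000) mod 2 = 0+0+0+0+0+0+0+0+0+0+0+0+0+0+0+0+0+0+0+0+0+0+0+0+0+0 mod 2 = 0
  c[5] = d·G[:,5] = (00000100100111100100100011)·(00100000000000000000000000) mod 2 = 0+0+0+0+0+0+0+0+0+0+0+0+0+0+0+0+0+0+0+0+0+0+0+0+0+0 mod 2 = 0
  c[6] = d·G[:,6] = (00000100100111100100100011)·(00010000000000000000000000) mod 2 = 0+0+0+0+0+0+0+0+0+0+0+0+0+0+0+0+0+0+0+0+0+0+0+0+0+0 mod 2 = 0
  c[7] = d·G[:,7] = (00000100100111100100100011)·(00001111111000000011111111) mod 2 = 0+0+0+0+0+1+0+0+1+0+0+0+0+0+0+0+0+0+0+0+1+0+0+0+1+1 mod 2 = 1
  c[8] = d·G[:,8] = (00000100100111100100100011)·(00001000000000000000000000) mod 2 = 0+0+0+0+0+0+0+0+0+0+0+0+0+0+0+0+0+0+0+0+0+0+0+0+0+0 mod 2 = 0
  c[9] = d·G[:,9] = (00000100100111100100100011)·(00000100000000000000000000) mod 2 = 0+0+0+0+0+1+0+0+0+0+0+0+0+0+0+0+0+0+0+0+0+0+0+0+0+0 mod 2 = 1
  c[10] = d·G[:,10] = (00000100100111100100100011)·(00000010000000000000000000) mod 2 = 0+0+0+0+0+0+0+0+0+0+0+0+0+0+0+0+0+0+0+0+0+0+0+0+0+0 mod 2 = 0
  c[11] = d·G[:,11] = (00000100100111100100100011)·(00000001000000000000000000) mod 2 = 0+0+0+0+0+0+0+0+0+0+0+0+0+0+0+0+0+0+0+0+0+0+0+0+0+0 mod 2 = 0
  c[12] = d·G[:,12] = (00000100100111100100100011)·(00000000100000000000000000) mod 2 = 0+0+0+0+0+0+0+0+1+0+0+0+0+0+0+0+0+0+0+0+0+0+0+0+0+0 mod 2 = 1
  c[13] = d·G[:,13] = (00000100100111100100100011)·(00000000010000000000000000) mod 2 = 0+0+0+0+0+0+0+0+0+0+0+0+0+0+0+0+0+0+0+0+0+0+0+0+0+0 mod 2 = 0
  c[14] = d·G[:,14] = (00000100100111100100100011)·(00000000001000000000000000) mod 2 = 0+0+0+0+0+0+0+0+0+0+0+0+0+0+0+0+0+0+0+0+0+0+0+0+0+0 mod 2 = 0
  c[15] = d·G[:,15] = (00000100100111100100100011)·(00000000000111111111111111) mod 2 = 0+0+0+0+0+0+0+0+0+0+0+1+1+1+1+0+0+1+0+0+1+0+0+0+1+1 mod 2 = 0
  c[16] = d·G[:,16] = (00000100100111100100100011)·(00000000000100000000000000) mod 2 = 0+0+0+0+0+0+0+0+0+0+0+1+0+0+0+0+0+0+0+0+0+0+0+0+0+0 mod 2 = 1
  c[17] = d·G[:,17] = (00000100100111100100100011)·(00000000000010000000000000) mod 2 = 0+0+0+0+0+0+0+0+0+0+0+0+1+0+0+0+0+0+0+0+0+0+0+0+0+0 mod 2 = 1
  c[18] = d·G[:,18] = (00000100100111100100100011)·(00000000000001000000000000) mod 2 = 0+0+0+0+0+0+0+0+0+0+0+0+0+1+0+0+0+0+0+0+0+0+0+0+0+0 mod 2 = 1
  c[19] = d·G[:,19] = (00000100100111100100100011)·(00000000000000100000000000) mod 2 = 0+0+0+0+0+0+0+0+0+0+0+0+0+0+1+0+0+0+0+0+0+0+0+0+0+0 mod 2 = 1
  c[20] = d·G[:,20] = (00000100100111100100100011)·(00000000000000010000000000) mod 2 = 0+0+0+0+0+0+0+0+0+0+0+0+0+0+0+0+0+0+0+0+0+0+0+0+0+0 mod 2 = 0
  c[21] = d·G[:,21] = (00000100100111100100100011)·(00000000000000001000000000) mod 2 = 0+0+0+0+0+0+0+0+0+0+0+0+0+0+0+0+0+0+0+0+0+0+0+0+0+0 mod 2 = 0
  c[22] = d·G[:,22] = (00000100100111100100100011)·(00000000000000000100000000) mod 2 = 0+0+0+0+0+0+0+0+0+0+0+0+0+0+0+0+0+1+0+0+0+0+0+0+0+0 mod 2 = 1
  c[23] = d·G[:,23] = (00000100100111100100100011)·(00000000000000000010000000) mod 2 = 0+0+0+0+0+0+0+0+0+0+0+0+0+0+0+0+0+0+0+0+0+0+0+0+0+0 mod 2 = 0
  c[24] = d·G[:,24] = (00000100100111100100100011)·(00000000000000000001000000) mod 2 = 0+0+0+0+0+0+0+0+0+0+0+0+0+0+0+0+0+0+0+0+0+0+0+0+0+0 mod 2 = 0
  c[25] = d·G[:,25] = (00000100100111100100100011)·(00000000000000000000100000) mod 2 = 0+0+0+0+0+0+0+0+0+0+0+0+0+0+0+0+0+0+0+0+1+0+0+0+0+0 mod 2 = 1
  c[26] = d·G[:,26] = (00000100100111100100100011)·(00000000000000000000010000) mod 2 = 0+0+0+0+0+0+0+0+0+0+0+0+0+0+0+0+0+0+0+0+0+0+0+0+0+0 mod 2 = 0
  c[27] = d·G[:,27] = (00000100100111100100100011)·(00000000000000000000001000) mod 2 = 0+0+0+0+0+0+0+0+0+0+0+0+0+0+0+0+0+0+0+0+0+0+0+0+0+0 mod 2 = 0
  c[28] = d·G[:,28] = (00000100100111100100100011)·(00000000000000000000000100) mod 2 = 0+0+0+0+0+0+0+0+0+0+0+0+0+0+0+0+0+0+0+0+0+0+0+0+0+0 mod 2 = 0
  c[29] = d·G[:,29] = (00000100100111100100100011)·(00000000000000000000000010) mod 2 = 0+0+0+0+0+0+0+0+0+0+0+0+0+0+0+0+0+0+0+0+0+0+0+0+1+0 mod 2 = 1
  c[30] = d·G[:,30] = (00000100100111100100100011)·(00000000000000000000000001) mod 2 = 0+0+0+0+0+0+0+0+0+0+0+0+0+0+0+0+0+0+0+0+0+0+0+0+0+1 mod 2 = 1
Codeword = 1101000101001000111100100100011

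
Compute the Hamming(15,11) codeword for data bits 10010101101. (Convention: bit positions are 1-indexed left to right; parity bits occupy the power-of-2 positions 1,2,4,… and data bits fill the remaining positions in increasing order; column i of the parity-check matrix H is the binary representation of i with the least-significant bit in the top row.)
Codeword c = d · G (mod 2), d = 10010101101:
  c[0] = d·G[:,0] = (10010101101)·(11011010101) mod 2 = 1+0+0+1+0+0+0+0+1+0+1 mod 2 = 0
  c[1] = d·G[:,1] = (10010101101)·(10110110011) mod 2 = 1+0+0+1+0+1+0+0+0+0+1 mod 2 = 0
  c[2] = d·G[:,2] = (10010101101)·(10000000000) mod 2 = 1+0+0+0+0+0+0+0+0+0+0 mod 2 = 1
  c[3] = d·G[:,3] = (10010101101)·(01110001111) mod 2 = 0+0+0+1+0+0+0+1+1+0+1 mod 2 = 0
  c[4] = d·G[:,4] = (10010101101)·(01000000000) mod 2 = 0+0+0+0+0+0+0+0+0+0+0 mod 2 = 0
  c[5] = d·G[:,5] = (10010101101)·(00100000000) mod 2 = 0+0+0+0+0+0+0+0+0+0+0 mod 2 = 0
  c[6] = d·G[:,6] = (10010101101)·(00010000000) mod 2 = 0+0+0+1+0+0+0+0+0+0+0 mod 2 = 1
  c[7] = d·G[:,7] = (10010101101)·(00001111111) mod 2 = 0+0+0+0+0+1+0+1+1+0+1 mod 2 = 0
  c[8] = d·G[:,8] = (10010101101)·(00001000000) mod 2 = 0+0+0+0+0+0+0+0+0+0+0 mod 2 = 0
  c[9] = d·G[:,9] = (10010101101)·(00000100000) mod 2 = 0+0+0+0+0+1+0+0+0+0+0 mod 2 = 1
  c[10] = d·G[:,10] = (10010101101)·(00000010000) mod 2 = 0+0+0+0+0+0+0+0+0+0+0 mod 2 = 0
  c[11] = d·G[:,11] = (10010101101)·(00000001000) mod 2 = 0+0+0+0+0+0+0+1+0+0+0 mod 2 = 1
  c[12] = d·G[:,12] = (10010101101)·(00000000100) mod 2 = 0+0+0+0+0+0+0+0+1+0+0 mod 2 = 1
  c[13] = d·G[:,13] = (10010101101)·(00000000010) mod 2 = 0+0+0+0+0+0+0+0+0+0+0 mod 2 = 0
  c[14] = d·G[:,14] = (10010101101)·(00000000001) mod 2 = 0+0+0+0+0+0+0+0+0+0+1 mod 2 = 1
Codeword = 001000100101101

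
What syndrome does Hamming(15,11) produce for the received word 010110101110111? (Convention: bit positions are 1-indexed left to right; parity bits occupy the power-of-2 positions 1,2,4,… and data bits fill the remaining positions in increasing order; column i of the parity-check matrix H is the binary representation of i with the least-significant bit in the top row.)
Syndrome s = H · r^T (mod 2), r = 010110101110111:
  s[0] = (101010101010101)·(010110101110111) mod 2 = 0+0+0+0+1+0+1+0+1+0+1+0+1+0+1 mod 2 = 0
  s[1] = (011001100110011)·(010110101110111) mod 2 = 0+1+0+0+0+0+1+0+0+1+1+0+0+1+1 mod 2 = 0
  s[2] = (000111100001111)·(010110101110111) mod 2 = 0+0+0+1+1+0+1+0+0+0+0+0+1+1+1 mod 2 = 0
  s[3] = (000000011111111)·(010110101110111) mod 2 = 0+0+0+0+0+0+0+0+1+1+1+0+1+1+1 mod 2 = 0
Syndrome = 0000
s = 0: no error detected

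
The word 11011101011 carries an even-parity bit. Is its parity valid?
Sum of all bits: 1+1+0+1+1+1+0+1+0+1+1 = 8; 8 mod 2 = 0. Result is 0 → valid parity.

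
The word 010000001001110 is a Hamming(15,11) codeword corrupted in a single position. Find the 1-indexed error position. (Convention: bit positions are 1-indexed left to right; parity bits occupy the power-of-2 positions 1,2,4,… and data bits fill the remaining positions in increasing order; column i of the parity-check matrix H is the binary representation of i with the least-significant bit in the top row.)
Syndrome s = H · r^T (mod 2), r = 010000001001110:
  s[0] = (101010101010101)·(010000001001110) mod 2 = 0+0+0+0+0+0+0+0+1+0+0+0+1+0+0 mod 2 = 0
  s[1] = (011001100110011)·(010000001001110) mod 2 = 0+1+0+0+0+0+0+0+0+0+0+0+0+1+0 mod 2 = 0
  s[2] = (000111100001111)·(010000001001110) mod 2 = 0+0+0+0+0+0+0+0+0+0+0+1+1+1+0 mod 2 = 1
  s[3] = (000000011111111)·(010000001001110) mod 2 = 0+0+0+0+0+0+0+0+1+0+0+1+1+1+0 mod 2 = 0
Syndrome = 0010
Column i of H is the binary representation of i, so the syndrome is the binary index of the flipped bit.
Read s = 0010 with s[0] as LSB: 0·2^0 + 0·2^1 + 1·2^2 + 0·2^3 = 4.
Error is at bit position 4.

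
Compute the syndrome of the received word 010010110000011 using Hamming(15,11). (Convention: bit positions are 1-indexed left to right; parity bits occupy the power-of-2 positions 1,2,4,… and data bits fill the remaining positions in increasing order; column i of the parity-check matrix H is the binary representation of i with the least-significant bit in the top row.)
Syndrome s = H · r^T (mod 2), r = 010010110000011:
  s[0] = (101010101010101)·(010010110000011) mod 2 = 0+0+0+0+1+0+1+0+0+0+0+0+0+0+1 mod 2 = 1
  s[1] = (011001100110011)·(010010110000011) mod 2 = 0+1+0+0+0+0+1+0+0+0+0+0+0+1+1 mod 2 = 0
  s[2] = (000111100001111)·(010010110000011) mod 2 = 0+0+0+0+1+0+1+0+0+0+0+0+0+1+1 mod 2 = 0
  s[3] = (000000011111111)·(010010110000011) mod 2 = 0+0+0+0+0+0+0+1+0+0+0+0+0+1+1 mod 2 = 1
Syndrome = 1001
Non-zero syndrome: error at position 9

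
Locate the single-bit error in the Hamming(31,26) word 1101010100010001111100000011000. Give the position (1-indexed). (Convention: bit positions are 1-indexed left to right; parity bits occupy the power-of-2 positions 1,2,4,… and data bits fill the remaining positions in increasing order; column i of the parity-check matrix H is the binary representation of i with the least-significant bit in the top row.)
Syndrome s = H · r^T (mod 2), r = 1101010100010001111100000011000:
  s[0] = (1010101010101010101010101010101)·(1101010100010001111100000011000) mod 2 = 1+0+0+0+0+0+0+0+0+0+0+0+0+0+0+0+1+0+1+0+0+0+0+0+0+0+1+0+0+0+0 mod 2 = 0
  s[1] = (0110011001100110011001100110011)·(1101010100010001111100000011000) mod 2 = 0+1+0+0+0+1+0+0+0+0+0+0+0+0+0+0+0+1+1+0+0+0+0+0+0+0+1+0+0+0+0 mod 2 = 1
  s[2] = (0001111000011110000111100001111)·(1101010100010001111100000011000) mod 2 = 0+0+0+1+0+1+0+0+0+0+0+1+0+0+0+0+0+0+0+1+0+0+0+0+0+0+0+1+0+0+0 mod 2 = 1
  s[3] = (0000000111111110000000011111111)·(1101010100010001111100000011000) mod 2 = 0+0+0+0+0+0+0+1+0+0+0+1+0+0+0+0+0+0+0+0+0+0+0+0+0+0+1+1+0+0+0 mod 2 = 0
  s[4] = (0000000000000001111111111111111)·(1101010100010001111100000011000) mod 2 = 0+0+0+0+0+0+0+0+0+0+0+0+0+0+0+1+1+1+1+1+0+0+0+0+0+0+1+1+0+0+0 mod 2 = 1
Syndrome = 01101
Column i of H is the binary representation of i, so the syndrome is the binary index of the flipped bit.
Read s = 01101 with s[0] as LSB: 0·2^0 + 1·2^1 + 1·2^2 + 0·2^3 + 1·2^4 = 22.
Error is at bit position 22.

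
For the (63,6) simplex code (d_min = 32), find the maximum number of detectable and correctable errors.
Detection only: up to d_min − 1 = 31 errors.
Correction: up to ⌊(d_min − 1)/2⌋ = ⌊31/2⌋ = 15 errors.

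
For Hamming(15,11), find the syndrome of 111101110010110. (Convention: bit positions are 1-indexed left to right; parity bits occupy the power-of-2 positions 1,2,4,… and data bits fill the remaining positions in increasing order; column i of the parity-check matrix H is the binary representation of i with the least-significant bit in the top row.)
Syndrome s = H · r^T (mod 2), r = 111101110010110:
  s[0] = (101010101010101)·(111101110010110) mod 2 = 1+0+1+0+0+0+1+0+0+0+1+0+1+0+0 mod 2 = 1
  s[1] = (011001100110011)·(111101110010110) mod 2 = 0+1+1+0+0+1+1+0+0+0+1+0+0+1+0 mod 2 = 0
  s[2] = (000111100001111)·(111101110010110) mod 2 = 0+0+0+1+0+1+1+0+0+0+0+0+1+1+0 mod 2 = 1
  s[3] = (000000011111111)·(111101110010110) mod 2 = 0+0+0+0+0+0+0+1+0+0+1+0+1+1+0 mod 2 = 0
Syndrome = 1010
Non-zero syndrome: error at position 5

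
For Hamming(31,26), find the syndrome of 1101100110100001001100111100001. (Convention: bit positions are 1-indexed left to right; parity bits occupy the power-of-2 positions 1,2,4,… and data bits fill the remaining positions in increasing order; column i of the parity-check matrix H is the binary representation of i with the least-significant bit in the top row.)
Syndrome s = H · r^T (mod 2), r = 1101100110100001001100111100001:
  s[0] = (1010101010101010101010101010101)·(1101100110100001001100111100001) mod 2 = 1+0+0+0+1+0+0+0+1+0+1+0+0+0+0+0+0+0+1+0+0+0+1+0+1+0+0+0+0+0+1 mod 2 = 0
  s[1] = (0110011001100110011001100110011)·(1101100110100001001100111100001) mod 2 = 0+1+0+0+0+0+0+0+0+0+1+0+0+0+0+0+0+0+1+0+0+0+1+0+0+1+0+0+0+0+1 mod 2 = 0
  s[2] = (0001111000011110000111100001111)·(1101100110100001001100111100001) mod 2 = 0+0+0+1+1+0+0+0+0+0+0+0+0+0+0+0+0+0+0+1+0+0+1+0+0+0+0+0+0+0+1 mod 2 = 1
  s[3] = (0000000111111110000000011111111)·(1101100110100001001100111100001) mod 2 = 0+0+0+0+0+0+0+1+1+0+1+0+0+0+0+0+0+0+0+0+0+0+0+1+1+1+0+0+0+0+1 mod 2 = 1
  s[4] = (0000000000000001111111111111111)·(1101100110100001001100111100001) mod 2 = 0+0+0+0+0+0+0+0+0+0+0+0+0+0+0+1+0+0+1+1+0+0+1+1+1+1+0+0+0+0+1 mod 2 = 0
Syndrome = 00110
Non-zero syndrome: error at position 12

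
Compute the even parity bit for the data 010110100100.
Sum of data bits: 0+1+0+1+1+0+1+0+0+1+0+0 = 5.
5 mod 2 = 1, so parity bit = 1.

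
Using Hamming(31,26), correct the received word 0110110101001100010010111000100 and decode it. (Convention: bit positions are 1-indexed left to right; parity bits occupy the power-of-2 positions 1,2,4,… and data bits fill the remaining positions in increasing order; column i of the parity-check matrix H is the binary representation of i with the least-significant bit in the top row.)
Syndrome s = H · r^T (mod 2), r = 0110110101001100010010111000100:
  s[0] = (1010101010101010101010101010101)·(0110110101001100010010111000100) mod 2 = 0+0+1+0+1+0+0+0+0+0+0+0+1+0+0+0+0+0+0+0+1+0+1+0+1+0+0+0+1+0+0 mod 2 = 1
  s[1] = (0110011001100110011001100110011)·(0110110101001100010010111000100) mod 2 = 0+1+1+0+0+1+0+0+0+1+0+0+0+1+0+0+0+1+0+0+0+0+1+0+0+0+0+0+0+0+0 mod 2 = 1
  s[2] = (0001111000011110000111100001111)·(0110110101001100010010111000100) mod 2 = 0+0+0+0+1+1+0+0+0+0+0+0+1+1+0+0+0+0+0+0+1+0+1+0+0+0+0+0+1+0+0 mod 2 = 1
  s[3] = (0000000111111110000000011111111)·(0110110101001100010010111000100) mod 2 = 0+0+0+0+0+0+0+1+0+1+0+0+1+1+0+0+0+0+0+0+0+0+0+1+1+0+0+0+1+0+0 mod 2 = 1
  s[4] = (0000000000000001111111111111111)·(0110110101001100010010111000100) mod 2 = 0+0+0+0+0+0+0+0+0+0+0+0+0+0+0+0+0+1+0+0+1+0+1+1+1+0+0+0+1+0+0 mod 2 = 0
Syndrome = 11110
Column 15 of H equals this syndrome → error at bit 15 (1-indexed).
Flip bit 15: 0110110101001100010010111000100 → 0110110101001110010010111000100
Extract data bits at positions {3,5,6,7,9,10,11,12,13,14,15,17,18,19,20,21,22,23,24,25,26,27,28,29,30,31}: 11100100111010010111000100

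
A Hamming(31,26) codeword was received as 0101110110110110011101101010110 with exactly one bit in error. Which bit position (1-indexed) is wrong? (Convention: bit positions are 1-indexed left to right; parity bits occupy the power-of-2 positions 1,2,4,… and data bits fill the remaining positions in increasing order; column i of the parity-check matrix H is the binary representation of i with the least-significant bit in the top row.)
Syndrome s = H · r^T (mod 2), r = 0101110110110110011101101010110:
  s[0] = (1010101010101010101010101010101)·(0101110110110110011101101010110) mod 2 = 0+0+0+0+1+0+0+0+1+0+1+0+0+0+1+0+0+0+1+0+0+0+1+0+1+0+1+0+1+0+0 mod 2 = 1
  s[1] = (0110011001100110011001100110011)·(0101110110110110011101101010110) mod 2 = 0+1+0+0+0+1+0+0+0+0+1+0+0+1+1+0+0+1+1+0+0+1+1+0+0+0+1+0+0+1+0 mod 2 = 1
  s[2] = (0001111000011110000111100001111)·(0101110110110110011101101010110) mod 2 = 0+0+0+1+1+1+0+0+0+0+0+1+0+1+1+0+0+0+0+1+0+1+1+0+0+0+0+0+1+1+0 mod 2 = 1
  s[3] = (0000000111111110000000011111111)·(0101110110110110011101101010110) mod 2 = 0+0+0+0+0+0+0+1+1+0+1+1+0+1+1+0+0+0+0+0+0+0+0+0+1+0+1+0+1+1+0 mod 2 = 0
  s[4] = (0000000000000001111111111111111)·(0101110110110110011101101010110) mod 2 = 0+0+0+0+0+0+0+0+0+0+0+0+0+0+0+0+0+1+1+1+0+1+1+0+1+0+1+0+1+1+0 mod 2 = 1
Syndrome = 11101
Column i of H is the binary representation of i, so the syndrome is the binary index of the flipped bit.
Read s = 11101 with s[0] as LSB: 1·2^0 + 1·2^1 + 1·2^2 + 0·2^3 + 1·2^4 = 23.
Error is at bit position 23.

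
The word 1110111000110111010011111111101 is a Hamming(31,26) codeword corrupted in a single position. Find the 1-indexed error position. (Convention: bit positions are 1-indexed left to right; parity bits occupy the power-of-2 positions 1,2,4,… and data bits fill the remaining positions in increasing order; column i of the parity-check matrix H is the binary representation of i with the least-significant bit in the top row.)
Syndrome s = H · r^T (mod 2), r = 1110111000110111010011111111101:
  s[0] = (1010101010101010101010101010101)·(1110111000110111010011111111101) mod 2 = 1+0+1+0+1+0+1+0+0+0+1+0+0+0+1+0+0+0+0+0+1+0+1+0+1+0+1+0+1+0+1 mod 2 = 0
  s[1] = (0110011001100110011001100110011)·(1110111000110111010011111111101) mod 2 = 0+1+1+0+0+1+1+0+0+0+1+0+0+1+1+0+0+1+0+0+0+1+1+0+0+1+1+0+0+0+1 mod 2 = 1
  s[2] = (0001111000011110000111100001111)·(1110111000110111010011111111101) mod 2 = 0+0+0+0+1+1+1+0+0+0+0+1+0+1+1+0+0+0+0+0+1+1+1+0+0+0+0+1+1+0+1 mod 2 = 0
  s[3] = (0000000111111110000000011111111)·(1110111000110111010011111111101) mod 2 = 0+0+0+0+0+0+0+0+0+0+1+1+0+1+1+0+0+0+0+0+0+0+0+1+1+1+1+1+1+0+1 mod 2 = 1
  s[4] = (0000000000000001111111111111111)·(1110111000110111010011111111101) mod 2 = 0+0+0+0+0+0+0+0+0+0+0+0+0+0+0+1+0+1+0+0+1+1+1+1+1+1+1+1+1+0+1 mod 2 = 0
Syndrome = 01010
Column i of H is the binary representation of i, so the syndrome is the binary index of the flipped bit.
Read s = 01010 with s[0] as LSB: 0·2^0 + 1·2^1 + 0·2^2 + 1·2^3 + 0·2^4 = 10.
Error is at bit position 10.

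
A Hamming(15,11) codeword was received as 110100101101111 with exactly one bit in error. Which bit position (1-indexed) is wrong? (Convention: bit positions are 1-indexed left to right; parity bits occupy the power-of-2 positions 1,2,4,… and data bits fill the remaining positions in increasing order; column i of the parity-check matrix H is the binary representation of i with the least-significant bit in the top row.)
Syndrome s = H · r^T (mod 2), r = 110100101101111:
  s[0] = (101010101010101)·(110100101101111) mod 2 = 1+0+0+0+0+0+1+0+1+0+0+0+1+0+1 mod 2 = 1
  s[1] = (011001100110011)·(110100101101111) mod 2 = 0+1+0+0+0+0+1+0+0+1+0+0+0+1+1 mod 2 = 1
  s[2] = (000111100001111)·(110100101101111) mod 2 = 0+0+0+1+0+0+1+0+0+0+0+1+1+1+1 mod 2 = 0
  s[3] = (000000011111111)·(110100101101111) mod 2 = 0+0+0+0+0+0+0+0+1+1+0+1+1+1+1 mod 2 = 0
Syndrome = 1100
Column i of H is the binary representation of i, so the syndrome is the binary index of the flipped bit.
Read s = 1100 with s[0] as LSB: 1·2^0 + 1·2^1 + 0·2^2 + 0·2^3 = 3.
Error is at bit position 3.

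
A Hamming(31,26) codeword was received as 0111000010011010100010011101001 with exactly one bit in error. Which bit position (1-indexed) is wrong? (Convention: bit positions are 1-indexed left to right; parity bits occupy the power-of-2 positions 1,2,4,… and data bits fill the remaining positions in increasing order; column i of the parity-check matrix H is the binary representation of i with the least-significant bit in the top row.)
Syndrome s = H · r^T (mod 2), r = 0111000010011010100010011101001:
  s[0] = (1010101010101010101010101010101)·(0111000010011010100010011101001) mod 2 = 0+0+1+0+0+0+0+0+1+0+0+0+1+0+1+0+1+0+0+0+1+0+0+0+1+0+0+0+0+0+1 mod 2 = 0
  s[1] = (0110011001100110011001100110011)·(0111000010011010100010011101001) mod 2 = 0+1+1+0+0+0+0+0+0+0+0+0+0+0+1+0+0+0+0+0+0+0+0+0+0+1+0+0+0+0+1 mod 2 = 1
  s[2] = (0001111000011110000111100001111)·(0111000010011010100010011101001) mod 2 = 0+0+0+1+0+0+0+0+0+0+0+1+1+0+1+0+0+0+0+0+1+0+0+0+0+0+0+1+0+0+1 mod 2 = 1
  s[3] = (0000000111111110000000011111111)·(0111000010011010100010011101001) mod 2 = 0+0+0+0+0+0+0+0+1+0+0+1+1+0+1+0+0+0+0+0+0+0+0+1+1+1+0+1+0+0+1 mod 2 = 1
  s[4] = (0000000000000001111111111111111)·(0111000010011010100010011101001) mod 2 = 0+0+0+0+0+0+0+0+0+0+0+0+0+0+0+0+1+0+0+0+1+0+0+1+1+1+0+1+0+0+1 mod 2 = 1
Syndrome = 01111
Column i of H is the binary representation of i, so the syndrome is the binary index of the flipped bit.
Read s = 01111 with s[0] as LSB: 0·2^0 + 1·2^1 + 1·2^2 + 1·2^3 + 1·2^4 = 30.
Error is at bit position 30.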